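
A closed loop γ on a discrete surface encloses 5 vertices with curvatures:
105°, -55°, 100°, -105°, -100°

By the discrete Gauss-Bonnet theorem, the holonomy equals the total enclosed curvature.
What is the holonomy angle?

Holonomy = total enclosed curvature = 105° + (-55°) + 100° + (-105°) + (-100°) = -55°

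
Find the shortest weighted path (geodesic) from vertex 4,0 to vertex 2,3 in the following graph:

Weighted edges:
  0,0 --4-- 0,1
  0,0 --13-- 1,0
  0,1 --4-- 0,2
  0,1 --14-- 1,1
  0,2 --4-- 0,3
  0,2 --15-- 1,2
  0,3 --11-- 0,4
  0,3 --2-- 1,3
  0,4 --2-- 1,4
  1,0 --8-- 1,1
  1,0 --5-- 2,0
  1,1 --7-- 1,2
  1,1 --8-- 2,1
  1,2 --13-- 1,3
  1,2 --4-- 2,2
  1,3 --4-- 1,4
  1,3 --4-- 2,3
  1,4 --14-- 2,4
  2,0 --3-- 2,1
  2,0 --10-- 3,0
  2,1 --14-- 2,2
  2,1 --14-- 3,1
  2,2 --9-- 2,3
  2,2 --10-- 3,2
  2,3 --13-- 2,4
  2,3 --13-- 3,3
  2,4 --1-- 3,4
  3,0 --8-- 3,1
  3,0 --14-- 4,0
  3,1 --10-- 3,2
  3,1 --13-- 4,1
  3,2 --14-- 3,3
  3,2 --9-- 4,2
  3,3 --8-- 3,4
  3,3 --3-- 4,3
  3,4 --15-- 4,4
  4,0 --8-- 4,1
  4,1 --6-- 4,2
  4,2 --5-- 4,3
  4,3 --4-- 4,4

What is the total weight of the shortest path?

Shortest path: 4,0 → 4,1 → 4,2 → 4,3 → 3,3 → 2,3, total weight = 35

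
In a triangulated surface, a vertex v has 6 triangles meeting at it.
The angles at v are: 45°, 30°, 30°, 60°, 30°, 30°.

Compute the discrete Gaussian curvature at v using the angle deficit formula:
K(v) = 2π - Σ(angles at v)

Sum of angles = 225°. K = 360° - 225° = 135°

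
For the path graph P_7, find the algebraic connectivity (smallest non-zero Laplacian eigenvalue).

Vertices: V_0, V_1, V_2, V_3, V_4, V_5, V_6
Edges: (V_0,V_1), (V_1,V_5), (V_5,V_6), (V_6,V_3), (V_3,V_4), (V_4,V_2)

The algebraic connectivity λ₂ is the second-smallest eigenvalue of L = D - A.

The path graph P_n has Laplacian eigenvalues λ_k = 2 − 2cos(kπ/n), k = 0, 1, …, n−1. Here n = 7:
k=0: 2 − 2cos(0) = 0.0; k=1: 2 − 2cos(π/7) = 0.1981; k=2: 2 − 2cos(2π/7) = 0.753; k=3: 2 − 2cos(3π/7) = 1.555; k=4: 2 − 2cos(4π/7) = 2.445; k=5: 2 − 2cos(5π/7) = 3.247; k=6: 2 − 2cos(6π/7) = 3.8019.
Laplacian eigenvalues: [0.0, 0.1981, 0.753, 1.555, 2.445, 3.247, 3.8019]. Algebraic connectivity (smallest non-zero eigenvalue) = 0.1981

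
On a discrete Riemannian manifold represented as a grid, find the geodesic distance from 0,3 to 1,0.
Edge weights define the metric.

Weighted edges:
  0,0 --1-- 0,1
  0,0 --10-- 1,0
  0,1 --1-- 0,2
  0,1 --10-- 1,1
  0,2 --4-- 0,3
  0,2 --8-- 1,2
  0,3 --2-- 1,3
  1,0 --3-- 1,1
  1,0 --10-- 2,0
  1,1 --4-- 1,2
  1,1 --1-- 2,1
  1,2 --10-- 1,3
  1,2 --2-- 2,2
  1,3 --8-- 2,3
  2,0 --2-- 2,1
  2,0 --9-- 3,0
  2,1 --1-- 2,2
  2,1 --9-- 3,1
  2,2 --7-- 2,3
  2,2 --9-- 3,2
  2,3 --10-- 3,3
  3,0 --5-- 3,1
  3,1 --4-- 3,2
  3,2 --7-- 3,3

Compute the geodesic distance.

Shortest path: 0,3 → 0,2 → 0,1 → 0,0 → 1,0, total weight = 16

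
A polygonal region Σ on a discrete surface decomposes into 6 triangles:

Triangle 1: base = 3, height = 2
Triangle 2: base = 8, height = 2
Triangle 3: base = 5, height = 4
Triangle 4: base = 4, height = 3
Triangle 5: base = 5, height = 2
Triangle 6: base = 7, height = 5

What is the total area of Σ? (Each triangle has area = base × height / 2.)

(1/2)×3×2 + (1/2)×8×2 + (1/2)×5×4 + (1/2)×4×3 + (1/2)×5×2 + (1/2)×7×5 = 49.5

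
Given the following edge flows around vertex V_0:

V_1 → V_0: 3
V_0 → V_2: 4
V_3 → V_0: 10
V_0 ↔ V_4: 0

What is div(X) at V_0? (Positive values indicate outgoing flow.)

Divergence = sum of outgoing flows = (-3) + 4 + (-10) + 0 = -9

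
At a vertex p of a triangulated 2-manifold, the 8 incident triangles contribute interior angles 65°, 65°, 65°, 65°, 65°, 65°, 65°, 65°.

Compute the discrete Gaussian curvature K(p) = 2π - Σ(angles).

Sum of angles = 520°. K = 360° - 520° = -160° = -8π/9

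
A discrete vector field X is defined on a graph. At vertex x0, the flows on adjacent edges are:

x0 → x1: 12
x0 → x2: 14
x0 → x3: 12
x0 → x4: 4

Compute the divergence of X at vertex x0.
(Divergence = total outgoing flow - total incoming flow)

Divergence = sum of outgoing flows = 12 + 14 + 12 + 4 = 42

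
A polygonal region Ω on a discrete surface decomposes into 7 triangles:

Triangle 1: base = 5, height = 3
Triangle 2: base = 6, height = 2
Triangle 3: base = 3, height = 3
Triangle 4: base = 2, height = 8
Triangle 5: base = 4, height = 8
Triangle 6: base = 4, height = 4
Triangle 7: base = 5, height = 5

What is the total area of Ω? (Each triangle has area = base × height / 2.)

(1/2)×5×3 + (1/2)×6×2 + (1/2)×3×3 + (1/2)×2×8 + (1/2)×4×8 + (1/2)×4×4 + (1/2)×5×5 = 62.5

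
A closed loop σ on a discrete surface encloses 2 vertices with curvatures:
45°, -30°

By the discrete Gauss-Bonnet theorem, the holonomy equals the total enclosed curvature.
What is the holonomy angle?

Holonomy = total enclosed curvature = 45° + (-30°) = 15°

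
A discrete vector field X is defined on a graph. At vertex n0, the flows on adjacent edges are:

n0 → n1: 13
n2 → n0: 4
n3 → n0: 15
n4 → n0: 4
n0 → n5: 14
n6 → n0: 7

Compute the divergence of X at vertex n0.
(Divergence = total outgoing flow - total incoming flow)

Divergence = sum of outgoing flows = 13 + (-4) + (-15) + (-4) + 14 + (-7) = -3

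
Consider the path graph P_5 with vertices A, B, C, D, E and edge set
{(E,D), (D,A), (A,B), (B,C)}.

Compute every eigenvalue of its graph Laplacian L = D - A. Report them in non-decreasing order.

The path graph P_n has Laplacian eigenvalues λ_k = 2 − 2cos(kπ/n), k = 0, 1, …, n−1. Here n = 5:
k=0: 2 − 2cos(0) = 0.0; k=1: 2 − 2cos(π/5) = 0.382; k=2: 2 − 2cos(2π/5) = 1.382; k=3: 2 − 2cos(3π/5) = 2.618; k=4: 2 − 2cos(4π/5) = 3.618.
Laplacian eigenvalues (increasing order): [0.0, 0.382, 1.382, 2.618, 3.618]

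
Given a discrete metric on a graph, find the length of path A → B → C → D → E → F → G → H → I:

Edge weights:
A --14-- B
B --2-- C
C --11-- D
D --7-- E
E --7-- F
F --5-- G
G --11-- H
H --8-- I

Arc length = 14 + 2 + 11 + 7 + 7 + 5 + 11 + 8 = 65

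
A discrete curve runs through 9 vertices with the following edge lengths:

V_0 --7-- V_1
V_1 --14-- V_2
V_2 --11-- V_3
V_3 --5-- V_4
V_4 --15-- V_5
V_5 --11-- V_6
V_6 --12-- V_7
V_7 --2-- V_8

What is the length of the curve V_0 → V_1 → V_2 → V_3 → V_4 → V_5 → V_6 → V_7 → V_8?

Arc length = 7 + 14 + 11 + 5 + 15 + 11 + 12 + 2 = 77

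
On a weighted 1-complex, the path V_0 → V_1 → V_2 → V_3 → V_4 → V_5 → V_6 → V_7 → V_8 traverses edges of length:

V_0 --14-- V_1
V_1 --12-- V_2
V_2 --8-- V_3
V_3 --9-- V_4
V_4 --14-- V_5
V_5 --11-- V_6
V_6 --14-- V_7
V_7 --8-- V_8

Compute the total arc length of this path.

Arc length = 14 + 12 + 8 + 9 + 14 + 11 + 14 + 8 = 90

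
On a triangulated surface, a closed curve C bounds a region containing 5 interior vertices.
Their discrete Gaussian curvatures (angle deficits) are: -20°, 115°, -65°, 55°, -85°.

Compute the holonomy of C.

Holonomy = total enclosed curvature = (-20°) + 115° + (-65°) + 55° + (-85°) = 0°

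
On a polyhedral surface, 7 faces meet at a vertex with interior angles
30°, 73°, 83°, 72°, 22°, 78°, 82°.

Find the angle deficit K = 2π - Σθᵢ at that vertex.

Sum of angles = 440°. K = 360° - 440° = -80° = -4π/9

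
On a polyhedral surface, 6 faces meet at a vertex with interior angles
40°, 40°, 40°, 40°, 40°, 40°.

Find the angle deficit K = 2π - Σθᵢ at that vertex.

Sum of angles = 240°. K = 360° - 240° = 120°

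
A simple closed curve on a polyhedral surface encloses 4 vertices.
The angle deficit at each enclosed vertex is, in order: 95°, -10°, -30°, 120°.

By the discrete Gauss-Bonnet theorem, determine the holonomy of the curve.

Holonomy = total enclosed curvature = 95° + (-10°) + (-30°) + 120° = 175°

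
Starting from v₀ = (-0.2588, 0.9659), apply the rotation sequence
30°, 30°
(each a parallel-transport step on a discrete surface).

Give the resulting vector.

Total rotation: 30° + 30° = 60°. Final vector: (-0.9659, 0.2588)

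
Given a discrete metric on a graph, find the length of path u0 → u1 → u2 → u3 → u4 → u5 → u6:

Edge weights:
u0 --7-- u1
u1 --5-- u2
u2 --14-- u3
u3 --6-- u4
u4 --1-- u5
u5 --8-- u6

Arc length = 7 + 5 + 14 + 6 + 1 + 8 = 41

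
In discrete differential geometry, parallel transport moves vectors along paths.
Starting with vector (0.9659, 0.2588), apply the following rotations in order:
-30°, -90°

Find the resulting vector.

Total rotation: (-30°) + (-90°) = -120°. Final vector: (-0.2588, -0.9659)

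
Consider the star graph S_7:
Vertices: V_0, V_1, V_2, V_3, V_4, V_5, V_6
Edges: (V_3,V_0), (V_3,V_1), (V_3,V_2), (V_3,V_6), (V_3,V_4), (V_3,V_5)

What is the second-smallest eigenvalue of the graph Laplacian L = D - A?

The star S_7 is the complete bipartite graph K_{1,6} (one hub of degree 6, 6 leaves of degree 1). The Laplacian spectrum of K_{p,q} is 0, p (multiplicity q−1), q (multiplicity p−1), p+q. With p = 1, q = 6: 0 once, 1 with multiplicity 5, and 7 once. (Check: trace L = sum of degrees = 12 = 5·1 + 7.)
Laplacian eigenvalues: [0.0, 1.0, 1.0, 1.0, 1.0, 1.0, 7.0]. Algebraic connectivity (smallest non-zero eigenvalue) = 1.0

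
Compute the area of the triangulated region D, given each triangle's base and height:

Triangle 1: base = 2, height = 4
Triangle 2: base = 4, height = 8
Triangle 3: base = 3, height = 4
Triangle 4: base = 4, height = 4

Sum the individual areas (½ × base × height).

(1/2)×2×4 + (1/2)×4×8 + (1/2)×3×4 + (1/2)×4×4 = 34.0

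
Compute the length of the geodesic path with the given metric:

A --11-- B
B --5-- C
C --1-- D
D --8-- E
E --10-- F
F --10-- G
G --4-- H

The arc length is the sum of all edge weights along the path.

Arc length = 11 + 5 + 1 + 8 + 10 + 10 + 4 = 49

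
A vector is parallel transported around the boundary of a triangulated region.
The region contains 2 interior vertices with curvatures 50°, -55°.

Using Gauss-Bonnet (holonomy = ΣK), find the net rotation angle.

Holonomy = total enclosed curvature = 50° + (-55°) = -5°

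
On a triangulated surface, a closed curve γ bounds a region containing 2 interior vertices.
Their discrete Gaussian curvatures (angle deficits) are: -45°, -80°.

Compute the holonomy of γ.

Holonomy = total enclosed curvature = (-45°) + (-80°) = -125°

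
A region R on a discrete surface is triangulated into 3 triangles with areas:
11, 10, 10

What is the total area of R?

11 + 10 + 10 = 31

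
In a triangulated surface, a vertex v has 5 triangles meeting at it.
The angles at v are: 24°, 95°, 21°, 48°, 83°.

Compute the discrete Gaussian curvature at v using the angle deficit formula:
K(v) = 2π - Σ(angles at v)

Sum of angles = 271°. K = 360° - 271° = 89° = 89π/180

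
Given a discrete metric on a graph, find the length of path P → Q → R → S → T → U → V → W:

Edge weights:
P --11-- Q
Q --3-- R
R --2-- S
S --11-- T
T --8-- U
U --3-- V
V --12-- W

Arc length = 11 + 3 + 2 + 11 + 8 + 3 + 12 = 50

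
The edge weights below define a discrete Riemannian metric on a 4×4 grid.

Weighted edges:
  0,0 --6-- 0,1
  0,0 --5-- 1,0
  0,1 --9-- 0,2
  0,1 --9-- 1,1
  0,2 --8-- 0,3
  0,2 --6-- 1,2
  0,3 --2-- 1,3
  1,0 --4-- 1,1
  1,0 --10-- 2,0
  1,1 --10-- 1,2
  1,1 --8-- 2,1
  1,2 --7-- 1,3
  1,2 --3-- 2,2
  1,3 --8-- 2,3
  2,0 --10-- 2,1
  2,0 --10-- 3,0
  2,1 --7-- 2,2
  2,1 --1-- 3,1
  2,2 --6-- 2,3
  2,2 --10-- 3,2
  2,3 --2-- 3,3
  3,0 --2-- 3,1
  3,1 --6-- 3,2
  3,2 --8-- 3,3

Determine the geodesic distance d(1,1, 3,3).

Shortest path: 1,1 → 1,2 → 2,2 → 2,3 → 3,3, total weight = 21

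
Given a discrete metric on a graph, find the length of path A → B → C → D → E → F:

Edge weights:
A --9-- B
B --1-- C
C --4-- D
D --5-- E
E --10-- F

Arc length = 9 + 1 + 4 + 5 + 10 = 29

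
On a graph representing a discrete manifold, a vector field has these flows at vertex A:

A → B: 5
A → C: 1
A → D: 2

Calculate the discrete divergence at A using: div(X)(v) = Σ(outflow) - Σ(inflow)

Divergence = sum of outgoing flows = 5 + 1 + 2 = 8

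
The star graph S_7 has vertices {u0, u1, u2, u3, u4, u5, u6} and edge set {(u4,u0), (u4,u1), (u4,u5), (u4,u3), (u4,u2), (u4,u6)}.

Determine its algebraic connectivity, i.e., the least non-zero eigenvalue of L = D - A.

The star S_7 is the complete bipartite graph K_{1,6} (one hub of degree 6, 6 leaves of degree 1). The Laplacian spectrum of K_{p,q} is 0, p (multiplicity q−1), q (multiplicity p−1), p+q. With p = 1, q = 6: 0 once, 1 with multiplicity 5, and 7 once. (Check: trace L = sum of degrees = 12 = 5·1 + 7.)
Laplacian eigenvalues: [0.0, 1.0, 1.0, 1.0, 1.0, 1.0, 7.0]. Algebraic connectivity (smallest non-zero eigenvalue) = 1.0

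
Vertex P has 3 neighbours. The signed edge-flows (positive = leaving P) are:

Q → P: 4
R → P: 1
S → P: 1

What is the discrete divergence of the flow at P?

Divergence = sum of outgoing flows = (-4) + (-1) + (-1) = -6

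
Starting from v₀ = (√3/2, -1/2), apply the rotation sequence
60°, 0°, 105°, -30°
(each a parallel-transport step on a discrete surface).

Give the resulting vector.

Total rotation: 60° + 0° + 105° + (-30°) = 135°. Final vector: (-0.2588, 0.9659)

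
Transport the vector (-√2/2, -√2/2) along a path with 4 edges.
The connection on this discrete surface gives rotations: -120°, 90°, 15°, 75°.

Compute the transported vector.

Total rotation: (-120°) + 90° + 15° + 75° = 60°. Final vector: (0.2588, -0.9659)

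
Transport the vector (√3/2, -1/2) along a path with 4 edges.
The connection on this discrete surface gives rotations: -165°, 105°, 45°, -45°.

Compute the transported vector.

Total rotation: (-165°) + 105° + 45° + (-45°) = -60°. Final vector: (0, -1)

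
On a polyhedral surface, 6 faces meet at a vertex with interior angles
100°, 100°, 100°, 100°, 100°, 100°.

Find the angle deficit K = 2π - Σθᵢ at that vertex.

Sum of angles = 600°. K = 360° - 600° = -240°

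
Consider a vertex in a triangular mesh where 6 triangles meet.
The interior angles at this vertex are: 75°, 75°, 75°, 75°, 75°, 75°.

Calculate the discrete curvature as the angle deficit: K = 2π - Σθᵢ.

Sum of angles = 450°. K = 360° - 450° = -90° = -π/2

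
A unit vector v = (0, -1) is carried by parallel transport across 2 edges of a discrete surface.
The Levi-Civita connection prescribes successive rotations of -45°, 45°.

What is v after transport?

Total rotation: (-45°) + 45° = 0°. Final vector: (0, -1)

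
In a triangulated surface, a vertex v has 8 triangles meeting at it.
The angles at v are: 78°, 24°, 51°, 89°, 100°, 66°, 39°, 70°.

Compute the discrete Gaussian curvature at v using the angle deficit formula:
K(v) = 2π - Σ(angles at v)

Sum of angles = 517°. K = 360° - 517° = -157° = -157π/180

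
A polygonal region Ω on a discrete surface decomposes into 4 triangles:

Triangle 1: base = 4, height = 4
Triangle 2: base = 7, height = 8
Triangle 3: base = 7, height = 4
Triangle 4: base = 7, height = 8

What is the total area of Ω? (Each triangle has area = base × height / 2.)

(1/2)×4×4 + (1/2)×7×8 + (1/2)×7×4 + (1/2)×7×8 = 78.0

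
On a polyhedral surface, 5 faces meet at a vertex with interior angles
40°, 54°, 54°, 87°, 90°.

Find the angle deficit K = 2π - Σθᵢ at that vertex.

Sum of angles = 325°. K = 360° - 325° = 35° = 7π/36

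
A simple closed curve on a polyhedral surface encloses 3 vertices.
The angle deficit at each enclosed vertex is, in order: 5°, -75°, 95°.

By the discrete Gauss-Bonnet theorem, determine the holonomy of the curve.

Holonomy = total enclosed curvature = 5° + (-75°) + 95° = 25°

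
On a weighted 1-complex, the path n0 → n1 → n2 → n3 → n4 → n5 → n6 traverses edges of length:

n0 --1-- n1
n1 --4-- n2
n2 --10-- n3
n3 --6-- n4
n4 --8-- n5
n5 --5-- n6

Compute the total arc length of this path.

Arc length = 1 + 4 + 10 + 6 + 8 + 5 = 34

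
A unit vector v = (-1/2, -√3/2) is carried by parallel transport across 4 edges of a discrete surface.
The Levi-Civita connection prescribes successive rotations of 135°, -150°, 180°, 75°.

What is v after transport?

Total rotation: 135° + (-150°) + 180° + 75° = 240° ≡ -120° (mod 360°). Final vector: (-0.5000, 0.8660)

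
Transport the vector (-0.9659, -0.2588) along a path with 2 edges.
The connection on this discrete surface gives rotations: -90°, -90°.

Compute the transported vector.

Total rotation: (-90°) + (-90°) = -180° ≡ 180° (mod 360°). Final vector: (0.9659, 0.2588)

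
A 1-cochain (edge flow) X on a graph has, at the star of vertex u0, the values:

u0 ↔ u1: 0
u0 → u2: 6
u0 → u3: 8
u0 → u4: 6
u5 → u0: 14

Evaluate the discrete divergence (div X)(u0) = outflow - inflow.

Divergence = sum of outgoing flows = 0 + 6 + 8 + 6 + (-14) = 6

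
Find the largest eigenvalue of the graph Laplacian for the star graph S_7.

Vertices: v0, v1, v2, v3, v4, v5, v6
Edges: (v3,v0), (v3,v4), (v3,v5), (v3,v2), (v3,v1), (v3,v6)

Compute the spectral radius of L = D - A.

The star S_7 is the complete bipartite graph K_{1,6} (one hub of degree 6, 6 leaves of degree 1). The Laplacian spectrum of K_{p,q} is 0, p (multiplicity q−1), q (multiplicity p−1), p+q. With p = 1, q = 6: 0 once, 1 with multiplicity 5, and 7 once. (Check: trace L = sum of degrees = 12 = 5·1 + 7.)
Laplacian eigenvalues: [0.0, 1.0, 1.0, 1.0, 1.0, 1.0, 7.0]. Largest eigenvalue (spectral radius) = 7.0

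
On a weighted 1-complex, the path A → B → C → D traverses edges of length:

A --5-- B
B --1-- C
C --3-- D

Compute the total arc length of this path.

Arc length = 5 + 1 + 3 = 9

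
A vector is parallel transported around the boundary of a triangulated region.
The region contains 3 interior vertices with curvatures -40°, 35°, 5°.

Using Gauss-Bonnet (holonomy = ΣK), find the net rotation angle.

Holonomy = total enclosed curvature = (-40°) + 35° + 5° = 0°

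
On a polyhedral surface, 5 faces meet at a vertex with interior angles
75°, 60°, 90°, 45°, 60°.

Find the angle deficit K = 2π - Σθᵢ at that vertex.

Sum of angles = 330°. K = 360° - 330° = 30° = π/6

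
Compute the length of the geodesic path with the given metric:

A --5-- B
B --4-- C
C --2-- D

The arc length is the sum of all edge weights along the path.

Arc length = 5 + 4 + 2 = 11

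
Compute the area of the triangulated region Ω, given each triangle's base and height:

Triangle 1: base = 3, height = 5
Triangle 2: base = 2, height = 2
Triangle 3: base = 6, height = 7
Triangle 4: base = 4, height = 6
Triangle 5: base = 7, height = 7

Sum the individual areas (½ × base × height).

(1/2)×3×5 + (1/2)×2×2 + (1/2)×6×7 + (1/2)×4×6 + (1/2)×7×7 = 67.0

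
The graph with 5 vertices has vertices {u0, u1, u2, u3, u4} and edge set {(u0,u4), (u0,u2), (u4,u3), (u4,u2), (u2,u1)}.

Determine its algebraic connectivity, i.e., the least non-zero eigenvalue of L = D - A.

Degrees: deg(u0) = 2, deg(u1) = 1, deg(u2) = 3, deg(u3) = 1, deg(u4) = 3.
L = D − A with rows/columns ordered (u0, u1, u2, u3, u4):
  [ 2,  0, -1,  0, -1]
  [ 0,  1, -1,  0,  0]
  [-1, -1,  3,  0, -1]
  [ 0,  0,  0,  1, -1]
  [-1,  0, -1, -1,  3]
Characteristic polynomial: det(λI − L) = λ(λ² − 5λ + 3)(λ² − 5λ + 5).
Roots: λ = 0; (λ² − 5λ + 3) = 0 ⇒ λ = (5 ± √13)/2 ≈ 0.6972, 4.3028; (λ² − 5λ + 5) = 0 ⇒ λ = (5 ± √5)/2 ≈ 1.382, 3.618.
(Check: the roots sum (with multiplicity) to 10, matching trace L = Σdeg = 2·5 = 10.)
Laplacian eigenvalues: [0.0, 0.6972, 1.382, 3.618, 4.3028]. Algebraic connectivity (smallest non-zero eigenvalue) = 0.6972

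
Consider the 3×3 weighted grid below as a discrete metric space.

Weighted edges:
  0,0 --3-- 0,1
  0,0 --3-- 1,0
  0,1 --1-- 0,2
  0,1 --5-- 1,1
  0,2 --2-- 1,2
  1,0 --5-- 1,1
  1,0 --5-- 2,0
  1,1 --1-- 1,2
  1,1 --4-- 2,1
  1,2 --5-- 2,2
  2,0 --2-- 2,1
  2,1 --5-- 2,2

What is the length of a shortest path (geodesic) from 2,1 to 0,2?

Shortest path: 2,1 → 1,1 → 1,2 → 0,2, total weight = 7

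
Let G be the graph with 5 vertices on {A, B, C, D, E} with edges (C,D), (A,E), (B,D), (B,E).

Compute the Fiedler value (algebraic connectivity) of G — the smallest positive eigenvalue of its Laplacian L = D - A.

Degrees: deg(A) = 1, deg(B) = 2, deg(C) = 1, deg(D) = 2, deg(E) = 2.
L = D − A with rows/columns ordered (A, B, C, D, E):
  [ 1,  0,  0,  0, -1]
  [ 0,  2,  0, -1, -1]
  [ 0,  0,  1, -1,  0]
  [ 0, -1, -1,  2,  0]
  [-1, -1,  0,  0,  2]
Characteristic polynomial: det(λI − L) = λ(λ² − 3λ + 1)(λ² − 5λ + 5).
Roots: λ = 0; (λ² − 3λ + 1) = 0 ⇒ λ = (3 ± √5)/2 ≈ 0.382, 2.618; (λ² − 5λ + 5) = 0 ⇒ λ = (5 ± √5)/2 ≈ 1.382, 3.618.
(Check: the roots sum (with multiplicity) to 8, matching trace L = Σdeg = 2·4 = 8.)
Laplacian eigenvalues: [0.0, 0.382, 1.382, 2.618, 3.618]. Algebraic connectivity (smallest non-zero eigenvalue) = 0.382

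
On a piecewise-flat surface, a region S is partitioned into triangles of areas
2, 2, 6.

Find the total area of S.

2 + 2 + 6 = 10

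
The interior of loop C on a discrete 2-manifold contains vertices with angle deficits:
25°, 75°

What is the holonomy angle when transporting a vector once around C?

Holonomy = total enclosed curvature = 25° + 75° = 100°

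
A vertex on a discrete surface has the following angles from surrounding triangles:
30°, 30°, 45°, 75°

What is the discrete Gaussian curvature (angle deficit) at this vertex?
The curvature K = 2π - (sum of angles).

Sum of angles = 180°. K = 360° - 180° = 180°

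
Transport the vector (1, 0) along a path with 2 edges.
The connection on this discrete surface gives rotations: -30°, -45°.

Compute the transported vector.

Total rotation: (-30°) + (-45°) = -75°. Final vector: (0.2588, -0.9659)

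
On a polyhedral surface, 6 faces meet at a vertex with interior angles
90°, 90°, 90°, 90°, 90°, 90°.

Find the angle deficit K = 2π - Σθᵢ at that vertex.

Sum of angles = 540°. K = 360° - 540° = -180° = -π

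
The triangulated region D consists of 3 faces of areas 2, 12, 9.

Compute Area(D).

2 + 12 + 9 = 23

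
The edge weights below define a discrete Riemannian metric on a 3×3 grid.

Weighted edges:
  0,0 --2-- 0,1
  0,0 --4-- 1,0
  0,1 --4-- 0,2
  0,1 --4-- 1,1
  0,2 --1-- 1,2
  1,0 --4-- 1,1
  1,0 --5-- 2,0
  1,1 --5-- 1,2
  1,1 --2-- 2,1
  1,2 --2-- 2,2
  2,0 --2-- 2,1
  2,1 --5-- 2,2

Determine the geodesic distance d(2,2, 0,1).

Shortest path: 2,2 → 1,2 → 0,2 → 0,1, total weight = 7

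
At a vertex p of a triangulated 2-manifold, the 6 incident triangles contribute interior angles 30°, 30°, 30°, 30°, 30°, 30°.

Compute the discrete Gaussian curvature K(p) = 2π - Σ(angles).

Sum of angles = 180°. K = 360° - 180° = 180° = π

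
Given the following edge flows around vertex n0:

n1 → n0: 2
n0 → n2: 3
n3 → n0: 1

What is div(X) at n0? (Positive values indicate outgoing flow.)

Divergence = sum of outgoing flows = (-2) + 3 + (-1) = 0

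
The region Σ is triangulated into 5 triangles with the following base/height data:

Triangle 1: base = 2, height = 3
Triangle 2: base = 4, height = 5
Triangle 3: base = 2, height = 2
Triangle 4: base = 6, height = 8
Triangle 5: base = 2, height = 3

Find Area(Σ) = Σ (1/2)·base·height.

(1/2)×2×3 + (1/2)×4×5 + (1/2)×2×2 + (1/2)×6×8 + (1/2)×2×3 = 42.0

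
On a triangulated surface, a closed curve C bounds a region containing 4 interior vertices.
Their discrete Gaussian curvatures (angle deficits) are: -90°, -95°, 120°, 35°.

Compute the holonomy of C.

Holonomy = total enclosed curvature = (-90°) + (-95°) + 120° + 35° = -30°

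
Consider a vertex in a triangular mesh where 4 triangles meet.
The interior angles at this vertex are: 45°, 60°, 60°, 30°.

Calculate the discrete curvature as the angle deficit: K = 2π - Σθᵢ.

Sum of angles = 195°. K = 360° - 195° = 165°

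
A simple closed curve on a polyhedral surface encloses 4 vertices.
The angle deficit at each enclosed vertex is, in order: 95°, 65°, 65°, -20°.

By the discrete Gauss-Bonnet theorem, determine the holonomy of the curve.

Holonomy = total enclosed curvature = 95° + 65° + 65° + (-20°) = 205°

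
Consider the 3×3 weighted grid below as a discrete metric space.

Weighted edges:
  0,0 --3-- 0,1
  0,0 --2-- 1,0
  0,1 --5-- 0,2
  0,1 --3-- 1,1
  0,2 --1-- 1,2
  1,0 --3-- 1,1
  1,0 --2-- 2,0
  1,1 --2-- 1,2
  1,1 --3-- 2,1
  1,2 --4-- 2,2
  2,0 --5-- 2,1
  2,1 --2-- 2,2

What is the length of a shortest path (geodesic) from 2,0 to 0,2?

Shortest path: 2,0 → 1,0 → 1,1 → 1,2 → 0,2, total weight = 8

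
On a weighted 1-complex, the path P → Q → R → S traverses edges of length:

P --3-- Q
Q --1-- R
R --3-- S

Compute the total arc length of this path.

Arc length = 3 + 1 + 3 = 7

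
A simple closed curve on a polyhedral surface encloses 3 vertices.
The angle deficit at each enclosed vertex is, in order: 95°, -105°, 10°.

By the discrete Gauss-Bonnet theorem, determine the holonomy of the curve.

Holonomy = total enclosed curvature = 95° + (-105°) + 10° = 0°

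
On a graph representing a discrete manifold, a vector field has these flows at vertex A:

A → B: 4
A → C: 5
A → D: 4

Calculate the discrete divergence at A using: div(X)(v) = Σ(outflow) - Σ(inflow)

Divergence = sum of outgoing flows = 4 + 5 + 4 = 13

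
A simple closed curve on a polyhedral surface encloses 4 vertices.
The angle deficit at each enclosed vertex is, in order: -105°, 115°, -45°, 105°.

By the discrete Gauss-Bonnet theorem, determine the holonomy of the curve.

Holonomy = total enclosed curvature = (-105°) + 115° + (-45°) + 105° = 70°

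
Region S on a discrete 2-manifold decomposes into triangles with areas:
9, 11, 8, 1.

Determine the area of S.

9 + 11 + 8 + 1 = 29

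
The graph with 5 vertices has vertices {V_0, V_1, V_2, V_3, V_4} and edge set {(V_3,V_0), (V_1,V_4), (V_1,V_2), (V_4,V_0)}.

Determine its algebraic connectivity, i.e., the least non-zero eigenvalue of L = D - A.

Degrees: deg(V_0) = 2, deg(V_1) = 2, deg(V_2) = 1, deg(V_3) = 1, deg(V_4) = 2.
L = D − A with rows/columns ordered (V_0, V_1, V_2, V_3, V_4):
  [ 2,  0,  0, -1, -1]
  [ 0,  2, -1,  0, -1]
  [ 0, -1,  1,  0,  0]
  [-1,  0,  0,  1,  0]
  [-1, -1,  0,  0,  2]
Characteristic polynomial: det(λI − L) = λ(λ² − 3λ + 1)(λ² − 5λ + 5).
Roots: λ = 0; (λ² − 3λ + 1) = 0 ⇒ λ = (3 ± √5)/2 ≈ 0.382, 2.618; (λ² − 5λ + 5) = 0 ⇒ λ = (5 ± √5)/2 ≈ 1.382, 3.618.
(Check: the roots sum (with multiplicity) to 8, matching trace L = Σdeg = 2·4 = 8.)
Laplacian eigenvalues: [0.0, 0.382, 1.382, 2.618, 3.618]. Algebraic connectivity (smallest non-zero eigenvalue) = 0.382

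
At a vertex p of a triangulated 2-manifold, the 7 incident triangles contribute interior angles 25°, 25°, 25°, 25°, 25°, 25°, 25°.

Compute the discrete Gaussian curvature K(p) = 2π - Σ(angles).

Sum of angles = 175°. K = 360° - 175° = 185°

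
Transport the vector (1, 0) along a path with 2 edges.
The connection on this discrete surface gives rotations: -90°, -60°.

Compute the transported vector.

Total rotation: (-90°) + (-60°) = -150°. Final vector: (-0.8660, -0.5000)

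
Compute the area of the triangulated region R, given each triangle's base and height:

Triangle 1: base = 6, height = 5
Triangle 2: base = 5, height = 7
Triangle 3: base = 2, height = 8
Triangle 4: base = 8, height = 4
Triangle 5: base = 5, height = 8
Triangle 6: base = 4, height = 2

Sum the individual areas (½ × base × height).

(1/2)×6×5 + (1/2)×5×7 + (1/2)×2×8 + (1/2)×8×4 + (1/2)×5×8 + (1/2)×4×2 = 80.5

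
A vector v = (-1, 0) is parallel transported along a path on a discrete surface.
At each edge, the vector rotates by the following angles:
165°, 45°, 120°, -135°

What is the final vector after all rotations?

Total rotation: 165° + 45° + 120° + (-135°) = 195° ≡ -165° (mod 360°). Final vector: (0.9659, 0.2588)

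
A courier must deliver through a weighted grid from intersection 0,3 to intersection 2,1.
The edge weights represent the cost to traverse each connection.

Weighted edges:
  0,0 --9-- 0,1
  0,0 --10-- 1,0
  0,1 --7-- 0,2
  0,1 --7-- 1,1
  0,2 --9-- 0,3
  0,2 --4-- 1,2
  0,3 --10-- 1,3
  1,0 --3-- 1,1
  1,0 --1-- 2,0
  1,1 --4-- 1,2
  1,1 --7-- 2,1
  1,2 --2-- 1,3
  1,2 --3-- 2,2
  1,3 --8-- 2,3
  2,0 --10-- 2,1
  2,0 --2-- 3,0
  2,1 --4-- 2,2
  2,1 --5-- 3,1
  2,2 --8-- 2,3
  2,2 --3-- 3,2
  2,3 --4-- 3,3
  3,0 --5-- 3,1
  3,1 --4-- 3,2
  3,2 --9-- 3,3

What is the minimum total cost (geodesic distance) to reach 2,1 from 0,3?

Shortest path: 0,3 → 1,3 → 1,2 → 2,2 → 2,1, total weight = 19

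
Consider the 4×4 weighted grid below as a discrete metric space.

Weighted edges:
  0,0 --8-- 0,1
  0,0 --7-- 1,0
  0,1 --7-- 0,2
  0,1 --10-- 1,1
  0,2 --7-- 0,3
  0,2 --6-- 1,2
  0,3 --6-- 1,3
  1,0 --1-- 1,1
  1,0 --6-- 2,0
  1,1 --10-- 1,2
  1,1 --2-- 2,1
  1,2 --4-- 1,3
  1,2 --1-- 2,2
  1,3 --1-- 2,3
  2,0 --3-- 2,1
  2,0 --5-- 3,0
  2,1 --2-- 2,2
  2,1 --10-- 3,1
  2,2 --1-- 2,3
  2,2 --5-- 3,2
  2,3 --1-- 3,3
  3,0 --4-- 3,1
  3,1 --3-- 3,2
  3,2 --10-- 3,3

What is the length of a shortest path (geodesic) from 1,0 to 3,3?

Shortest path: 1,0 → 1,1 → 2,1 → 2,2 → 2,3 → 3,3, total weight = 7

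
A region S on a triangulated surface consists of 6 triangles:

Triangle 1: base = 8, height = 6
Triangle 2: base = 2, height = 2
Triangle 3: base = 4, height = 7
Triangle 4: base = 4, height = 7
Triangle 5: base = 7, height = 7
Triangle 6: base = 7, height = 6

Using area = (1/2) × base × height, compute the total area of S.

(1/2)×8×6 + (1/2)×2×2 + (1/2)×4×7 + (1/2)×4×7 + (1/2)×7×7 + (1/2)×7×6 = 99.5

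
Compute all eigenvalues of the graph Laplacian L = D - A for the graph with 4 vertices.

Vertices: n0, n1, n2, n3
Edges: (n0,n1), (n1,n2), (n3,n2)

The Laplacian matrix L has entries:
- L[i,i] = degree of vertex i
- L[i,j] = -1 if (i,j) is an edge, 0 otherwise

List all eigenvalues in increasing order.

Degrees: deg(n0) = 1, deg(n1) = 2, deg(n2) = 2, deg(n3) = 1.
L = D − A with rows/columns ordered (n0, n1, n2, n3):
  [ 1, -1,  0,  0]
  [-1,  2, -1,  0]
  [ 0, -1,  2, -1]
  [ 0,  0, -1,  1]
Characteristic polynomial: det(λI − L) = λ(λ² − 4λ + 2)(λ − 2).
Roots: λ = 0; (λ² − 4λ + 2) = 0 ⇒ λ = 2 ± √2 ≈ 0.5858, 3.4142; (λ − 2) = 0 ⇒ λ = 2.
(Check: the roots sum (with multiplicity) to 6, matching trace L = Σdeg = 2·3 = 6.)
Laplacian eigenvalues (increasing order): [0.0, 0.5858, 2.0, 3.4142]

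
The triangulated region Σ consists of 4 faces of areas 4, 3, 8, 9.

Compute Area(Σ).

4 + 3 + 8 + 9 = 24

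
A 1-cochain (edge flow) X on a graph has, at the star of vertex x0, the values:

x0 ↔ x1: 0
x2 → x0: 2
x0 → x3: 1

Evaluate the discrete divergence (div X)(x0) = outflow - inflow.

Divergence = sum of outgoing flows = 0 + (-2) + 1 = -1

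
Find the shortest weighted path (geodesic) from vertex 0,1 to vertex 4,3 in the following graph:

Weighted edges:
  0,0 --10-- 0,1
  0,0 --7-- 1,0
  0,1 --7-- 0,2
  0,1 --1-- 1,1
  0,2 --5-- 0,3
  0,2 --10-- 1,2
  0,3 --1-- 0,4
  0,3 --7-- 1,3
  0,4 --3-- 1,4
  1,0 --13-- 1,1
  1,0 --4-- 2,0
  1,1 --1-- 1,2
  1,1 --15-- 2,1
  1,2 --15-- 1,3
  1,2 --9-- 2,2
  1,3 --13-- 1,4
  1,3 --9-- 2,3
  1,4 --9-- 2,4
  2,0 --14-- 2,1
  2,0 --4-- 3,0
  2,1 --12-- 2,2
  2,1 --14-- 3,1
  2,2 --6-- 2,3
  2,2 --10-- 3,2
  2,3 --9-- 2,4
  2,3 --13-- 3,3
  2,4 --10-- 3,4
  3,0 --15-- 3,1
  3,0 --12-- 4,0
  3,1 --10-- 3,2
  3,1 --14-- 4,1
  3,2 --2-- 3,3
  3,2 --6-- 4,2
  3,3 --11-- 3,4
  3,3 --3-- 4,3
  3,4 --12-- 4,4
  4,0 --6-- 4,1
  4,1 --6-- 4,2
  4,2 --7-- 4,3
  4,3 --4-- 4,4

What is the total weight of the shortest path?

Shortest path: 0,1 → 1,1 → 1,2 → 2,2 → 3,2 → 3,3 → 4,3, total weight = 26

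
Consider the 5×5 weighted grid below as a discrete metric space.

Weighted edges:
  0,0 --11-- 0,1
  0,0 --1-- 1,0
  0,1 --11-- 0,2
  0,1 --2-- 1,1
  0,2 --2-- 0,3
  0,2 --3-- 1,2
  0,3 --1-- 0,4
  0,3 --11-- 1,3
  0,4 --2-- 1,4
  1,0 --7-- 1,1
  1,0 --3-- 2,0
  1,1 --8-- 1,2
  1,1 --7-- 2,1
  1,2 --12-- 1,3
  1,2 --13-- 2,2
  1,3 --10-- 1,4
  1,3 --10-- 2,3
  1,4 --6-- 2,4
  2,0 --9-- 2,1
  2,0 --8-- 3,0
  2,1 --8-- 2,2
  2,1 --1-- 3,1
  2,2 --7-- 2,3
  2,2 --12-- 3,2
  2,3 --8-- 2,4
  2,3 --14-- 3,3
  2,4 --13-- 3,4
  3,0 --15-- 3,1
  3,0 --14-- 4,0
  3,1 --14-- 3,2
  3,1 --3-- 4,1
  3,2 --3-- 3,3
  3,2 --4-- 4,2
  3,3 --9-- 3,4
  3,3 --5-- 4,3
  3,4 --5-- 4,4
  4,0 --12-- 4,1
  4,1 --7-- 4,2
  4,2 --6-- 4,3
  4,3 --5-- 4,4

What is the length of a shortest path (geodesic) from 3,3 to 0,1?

Shortest path: 3,3 → 3,2 → 3,1 → 2,1 → 1,1 → 0,1, total weight = 27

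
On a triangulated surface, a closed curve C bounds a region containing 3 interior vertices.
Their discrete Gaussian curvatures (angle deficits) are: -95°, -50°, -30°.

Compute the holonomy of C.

Holonomy = total enclosed curvature = (-95°) + (-50°) + (-30°) = -175°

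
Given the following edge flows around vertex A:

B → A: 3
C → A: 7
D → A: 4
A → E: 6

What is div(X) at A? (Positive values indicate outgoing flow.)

Divergence = sum of outgoing flows = (-3) + (-7) + (-4) + 6 = -8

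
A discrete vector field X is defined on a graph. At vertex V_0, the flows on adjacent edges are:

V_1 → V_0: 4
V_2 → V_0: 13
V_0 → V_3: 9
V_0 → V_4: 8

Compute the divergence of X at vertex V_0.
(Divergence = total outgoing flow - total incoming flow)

Divergence = sum of outgoing flows = (-4) + (-13) + 9 + 8 = 0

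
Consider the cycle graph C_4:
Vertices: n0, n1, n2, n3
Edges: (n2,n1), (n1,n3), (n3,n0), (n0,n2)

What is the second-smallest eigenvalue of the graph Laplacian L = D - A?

The cycle graph C_n has Laplacian eigenvalues λ_k = 2 − 2cos(2πk/n), k = 0, 1, …, n−1. Here n = 4:
k=0: 2 − 2cos(0) = 0.0; k=1: 2 − 2cos(π/2) = 2.0; k=2: 2 − 2cos(π) = 4.0; k=3: 2 − 2cos(3π/2) = 2.0.
Laplacian eigenvalues: [0.0, 2.0, 2.0, 4.0]. Algebraic connectivity (smallest non-zero eigenvalue) = 2.0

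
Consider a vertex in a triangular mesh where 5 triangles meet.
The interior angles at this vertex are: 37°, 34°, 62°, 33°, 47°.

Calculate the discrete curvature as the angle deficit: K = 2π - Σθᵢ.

Sum of angles = 213°. K = 360° - 213° = 147° = 49π/60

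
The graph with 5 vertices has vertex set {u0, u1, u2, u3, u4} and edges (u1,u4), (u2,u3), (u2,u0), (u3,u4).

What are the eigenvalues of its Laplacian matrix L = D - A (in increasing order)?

Degrees: deg(u0) = 1, deg(u1) = 1, deg(u2) = 2, deg(u3) = 2, deg(u4) = 2.
L = D − A with rows/columns ordered (u0, u1, u2, u3, u4):
  [ 1,  0, -1,  0,  0]
  [ 0,  1,  0,  0, -1]
  [-1,  0,  2, -1,  0]
  [ 0,  0, -1,  2, -1]
  [ 0, -1,  0, -1,  2]
Characteristic polynomial: det(λI − L) = λ(λ² − 3λ + 1)(λ² − 5λ + 5).
Roots: λ = 0; (λ² − 3λ + 1) = 0 ⇒ λ = (3 ± √5)/2 ≈ 0.382, 2.618; (λ² − 5λ + 5) = 0 ⇒ λ = (5 ± √5)/2 ≈ 1.382, 3.618.
(Check: the roots sum (with multiplicity) to 8, matching trace L = Σdeg = 2·4 = 8.)
Laplacian eigenvalues (increasing order): [0.0, 0.382, 1.382, 2.618, 3.618]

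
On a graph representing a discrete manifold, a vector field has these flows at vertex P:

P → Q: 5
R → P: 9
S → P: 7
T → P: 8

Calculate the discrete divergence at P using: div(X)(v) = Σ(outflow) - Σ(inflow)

Divergence = sum of outgoing flows = 5 + (-9) + (-7) + (-8) = -19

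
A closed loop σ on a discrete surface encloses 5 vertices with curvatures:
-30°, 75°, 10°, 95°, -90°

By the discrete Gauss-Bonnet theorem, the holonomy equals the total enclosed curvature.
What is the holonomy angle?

Holonomy = total enclosed curvature = (-30°) + 75° + 10° + 95° + (-90°) = 60°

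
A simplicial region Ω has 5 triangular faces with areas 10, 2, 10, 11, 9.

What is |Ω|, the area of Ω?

10 + 2 + 10 + 11 + 9 = 42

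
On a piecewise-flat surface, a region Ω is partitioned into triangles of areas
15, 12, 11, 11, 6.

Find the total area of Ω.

15 + 12 + 11 + 11 + 6 = 55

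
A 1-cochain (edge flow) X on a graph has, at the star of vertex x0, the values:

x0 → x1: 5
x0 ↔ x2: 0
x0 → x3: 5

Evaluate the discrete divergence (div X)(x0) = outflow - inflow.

Divergence = sum of outgoing flows = 5 + 0 + 5 = 10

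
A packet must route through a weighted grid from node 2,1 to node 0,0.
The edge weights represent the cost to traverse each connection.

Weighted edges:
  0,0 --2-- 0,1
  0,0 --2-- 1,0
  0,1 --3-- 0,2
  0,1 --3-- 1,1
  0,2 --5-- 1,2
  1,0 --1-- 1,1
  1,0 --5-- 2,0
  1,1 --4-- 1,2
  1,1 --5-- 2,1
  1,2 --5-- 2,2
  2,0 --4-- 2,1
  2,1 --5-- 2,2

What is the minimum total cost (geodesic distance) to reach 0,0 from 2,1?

Shortest path: 2,1 → 1,1 → 1,0 → 0,0, total weight = 8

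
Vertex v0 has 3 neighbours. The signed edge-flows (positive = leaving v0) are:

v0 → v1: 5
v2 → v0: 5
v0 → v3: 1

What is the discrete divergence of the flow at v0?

Divergence = sum of outgoing flows = 5 + (-5) + 1 = 1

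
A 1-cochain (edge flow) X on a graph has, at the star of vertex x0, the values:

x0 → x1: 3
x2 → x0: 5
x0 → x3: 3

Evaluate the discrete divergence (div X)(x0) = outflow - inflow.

Divergence = sum of outgoing flows = 3 + (-5) + 3 = 1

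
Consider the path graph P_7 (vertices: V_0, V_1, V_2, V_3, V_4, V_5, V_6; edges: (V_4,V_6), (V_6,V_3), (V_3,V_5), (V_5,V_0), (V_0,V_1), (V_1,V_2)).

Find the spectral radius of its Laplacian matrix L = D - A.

The path graph P_n has Laplacian eigenvalues λ_k = 2 − 2cos(kπ/n), k = 0, 1, …, n−1. Here n = 7:
k=0: 2 − 2cos(0) = 0.0; k=1: 2 − 2cos(π/7) = 0.1981; k=2: 2 − 2cos(2π/7) = 0.753; k=3: 2 − 2cos(3π/7) = 1.555; k=4: 2 − 2cos(4π/7) = 2.445; k=5: 2 − 2cos(5π/7) = 3.247; k=6: 2 − 2cos(6π/7) = 3.8019.
Laplacian eigenvalues: [0.0, 0.1981, 0.753, 1.555, 2.445, 3.247, 3.8019]. Largest eigenvalue (spectral radius) = 3.8019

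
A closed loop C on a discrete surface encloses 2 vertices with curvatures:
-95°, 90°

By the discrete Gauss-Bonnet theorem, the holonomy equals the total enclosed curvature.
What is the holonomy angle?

Holonomy = total enclosed curvature = (-95°) + 90° = -5°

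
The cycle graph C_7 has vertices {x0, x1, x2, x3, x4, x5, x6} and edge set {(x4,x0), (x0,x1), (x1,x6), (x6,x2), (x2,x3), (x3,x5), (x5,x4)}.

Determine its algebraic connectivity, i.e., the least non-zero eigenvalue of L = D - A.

The cycle graph C_n has Laplacian eigenvalues λ_k = 2 − 2cos(2πk/n), k = 0, 1, …, n−1. Here n = 7:
k=0: 2 − 2cos(0) = 0.0; k=1: 2 − 2cos(2π/7) = 0.753; k=2: 2 − 2cos(4π/7) = 2.445; k=3: 2 − 2cos(6π/7) = 3.8019; k=4: 2 − 2cos(8π/7) = 3.8019; k=5: 2 − 2cos(10π/7) = 2.445; k=6: 2 − 2cos(12π/7) = 0.753.
Laplacian eigenvalues: [0.0, 0.753, 0.753, 2.445, 2.445, 3.8019, 3.8019]. Algebraic connectivity (smallest non-zero eigenvalue) = 0.753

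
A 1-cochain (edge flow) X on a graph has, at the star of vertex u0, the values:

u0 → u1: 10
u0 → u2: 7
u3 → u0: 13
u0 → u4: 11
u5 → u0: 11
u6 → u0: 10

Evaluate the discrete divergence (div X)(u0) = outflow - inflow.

Divergence = sum of outgoing flows = 10 + 7 + (-13) + 11 + (-11) + (-10) = -6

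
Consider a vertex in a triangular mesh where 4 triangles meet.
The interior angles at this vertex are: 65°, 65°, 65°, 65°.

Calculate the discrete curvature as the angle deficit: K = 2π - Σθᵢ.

Sum of angles = 260°. K = 360° - 260° = 100°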